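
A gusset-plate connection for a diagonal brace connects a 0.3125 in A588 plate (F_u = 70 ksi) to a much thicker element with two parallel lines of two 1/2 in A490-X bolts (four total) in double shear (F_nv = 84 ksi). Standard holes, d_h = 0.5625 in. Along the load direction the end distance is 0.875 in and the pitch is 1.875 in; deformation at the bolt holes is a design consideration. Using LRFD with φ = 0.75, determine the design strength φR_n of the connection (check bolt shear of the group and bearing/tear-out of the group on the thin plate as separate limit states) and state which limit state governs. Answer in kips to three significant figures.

62.8 kips (bearing governs)

Bolt shear: A_b = π·0.5²/4 = 0.1963 in²; R_n = 84 × 0.1963 × 4 × 2 = 131.9 kips → 0.75 × 131.9 = 99 kips.
Bearing (1.2 l_c t F_u ≤ 2.4 d t F_u): upper limit = 2.4·0.5·0.3125·70 = 26.25 kips.
  Edge l_c = 0.875 − 0.5625/2 = 0.5938 → r_n = 15.59 kips; interior l_c = 1.875 − 0.5625 = 1.312 → r_n = 26.25 kips.
  R_n,bearing = 2·15.59 + 2·26.25 = 83.67 kips → 0.75 × 83.67 = 62.8 kips.
Bearing governs: 62.8 kips.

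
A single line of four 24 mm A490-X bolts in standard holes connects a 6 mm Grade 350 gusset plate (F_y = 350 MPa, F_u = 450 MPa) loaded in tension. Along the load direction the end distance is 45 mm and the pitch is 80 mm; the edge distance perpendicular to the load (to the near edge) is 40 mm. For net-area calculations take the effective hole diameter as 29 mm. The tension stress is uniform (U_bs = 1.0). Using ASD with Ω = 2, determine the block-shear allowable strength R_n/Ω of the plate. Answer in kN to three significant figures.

Shear plane L_v = 45 + 3·80 = 285 mm; A_gv = 285 × 6 = 1710 mm².
A_nv = (285 − 3.5·29) × 6 = 1101 mm².
A_nt = (40 − 0.5·29) × 6 = 153 mm².
0.6 F_u A_nv = 297.3 kN; 0.6 F_y A_gv = 359.1 kN → shear rupture governs the shear term.
R_n = 297.3 + 1.0 × 450 × 153 / 1000 = 366.1 kN.
Allowable strength R_n/Ω = 366.1 / 2 = 183 kN.

183 kN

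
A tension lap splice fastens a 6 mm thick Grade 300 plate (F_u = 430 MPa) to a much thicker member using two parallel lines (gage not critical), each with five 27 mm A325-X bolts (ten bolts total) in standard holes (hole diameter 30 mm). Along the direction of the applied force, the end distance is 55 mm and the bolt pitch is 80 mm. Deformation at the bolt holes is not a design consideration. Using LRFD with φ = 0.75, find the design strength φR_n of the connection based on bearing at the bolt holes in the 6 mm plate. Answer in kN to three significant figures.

Per bolt r_n = 1.5 l_c t F_u ≤ 3.0 d t F_u; upper limit = 3.0 × 27 × 6 × 430 / 1000 = 209 kN.
Edge bolt: l_c = 55 − 30/2 = 40 mm → 1.5 × 40 × 6 × 430 / 1000 = 154.8 → r_n = 154.8 kN.
Interior bolts: l_c = 80 − 30 = 50 mm → 1.5 × 50 × 6 × 430 / 1000 = 193.5 → r_n = 193.5 kN.
R_n = 2 × 154.8 + 8 × 193.5 = 1858 kN.
Design strength φR_n = 0.75 × 1858 = 1390 kN.

1390 kN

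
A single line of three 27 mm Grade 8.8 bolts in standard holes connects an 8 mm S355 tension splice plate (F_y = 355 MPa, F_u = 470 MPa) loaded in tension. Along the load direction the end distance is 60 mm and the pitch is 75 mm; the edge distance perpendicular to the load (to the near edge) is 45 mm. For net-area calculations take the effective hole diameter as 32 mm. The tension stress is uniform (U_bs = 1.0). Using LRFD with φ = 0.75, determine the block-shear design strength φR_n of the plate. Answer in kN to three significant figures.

302 kN

Shear plane L_v = 60 + 2·75 = 210 mm; A_gv = 210 × 8 = 1680 mm².
A_nv = (210 − 2.5·32) × 8 = 1040 mm².
A_nt = (45 − 0.5·32) × 8 = 232 mm².
0.6 F_u A_nv = 293.3 kN; 0.6 F_y A_gv = 357.8 kN → shear rupture governs the shear term.
R_n = 293.3 + 1.0 × 470 × 232 / 1000 = 402.3 kN.
Design strength φR_n = 0.75 × 402.3 = 302 kN.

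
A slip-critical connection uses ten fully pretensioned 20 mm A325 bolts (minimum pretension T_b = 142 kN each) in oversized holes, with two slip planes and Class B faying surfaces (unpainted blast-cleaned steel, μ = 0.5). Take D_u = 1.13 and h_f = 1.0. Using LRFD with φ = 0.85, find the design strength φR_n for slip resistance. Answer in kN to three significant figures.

R_n = μ · D_u · h_f · T_b · n_s · n_b = 0.5 × 1.13 × 1.0 × 142 × 2 × 10 = 1605 kN.
Design strength φR_n = 0.85 × 1605 = 1360 kN.

1360 kN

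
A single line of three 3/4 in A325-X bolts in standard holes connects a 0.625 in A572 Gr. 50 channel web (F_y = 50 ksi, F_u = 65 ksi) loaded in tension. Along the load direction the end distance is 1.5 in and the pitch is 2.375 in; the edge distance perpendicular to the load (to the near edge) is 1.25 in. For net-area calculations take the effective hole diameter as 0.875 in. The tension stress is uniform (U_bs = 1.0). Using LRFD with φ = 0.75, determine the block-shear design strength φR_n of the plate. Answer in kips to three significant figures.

Shear plane L_v = 1.5 + 2·2.375 = 6.25 in; A_gv = 6.25 × 0.625 = 3.906 in².
A_nv = (6.25 − 2.5·0.875) × 0.625 = 2.539 in².
A_nt = (1.25 − 0.5·0.875) × 0.625 = 0.5078 in².
0.6 F_u A_nv = 99.02 kips; 0.6 F_y A_gv = 117.2 kips → shear rupture governs the shear term.
R_n = 99.02 + 1.0 × 65 × 0.5078 = 132 kips.
Design strength φR_n = 0.75 × 132 = 99 kips.

99 kips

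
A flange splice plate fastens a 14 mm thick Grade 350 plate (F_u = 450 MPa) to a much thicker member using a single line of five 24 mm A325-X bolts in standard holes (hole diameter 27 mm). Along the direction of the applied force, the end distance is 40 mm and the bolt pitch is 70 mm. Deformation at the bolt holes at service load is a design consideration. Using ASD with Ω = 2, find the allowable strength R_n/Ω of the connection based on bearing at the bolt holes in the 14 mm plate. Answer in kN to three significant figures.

Per bolt r_n = 1.2 l_c t F_u ≤ 2.4 d t F_u; upper limit = 2.4 × 24 × 14 × 450 / 1000 = 362.9 kN.
Edge bolt: l_c = 40 − 27/2 = 26.5 mm → 1.2 × 26.5 × 14 × 450 / 1000 = 200.3 → r_n = 200.3 kN.
Interior bolts: l_c = 70 − 27 = 43 mm → 1.2 × 43 × 14 × 450 / 1000 = 325.1 → r_n = 325.1 kN.
R_n = 1 × 200.3 + 4 × 325.1 = 1501 kN.
Allowable strength R_n/Ω = 1501 / 2 = 750 kN.

750 kN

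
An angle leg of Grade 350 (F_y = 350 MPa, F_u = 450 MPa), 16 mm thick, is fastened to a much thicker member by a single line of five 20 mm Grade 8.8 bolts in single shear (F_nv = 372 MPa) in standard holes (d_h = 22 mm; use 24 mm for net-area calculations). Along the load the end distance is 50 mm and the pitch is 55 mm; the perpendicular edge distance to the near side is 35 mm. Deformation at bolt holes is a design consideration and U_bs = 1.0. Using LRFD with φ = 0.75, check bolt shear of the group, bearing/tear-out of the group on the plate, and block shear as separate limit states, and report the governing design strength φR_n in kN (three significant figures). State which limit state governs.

Bolt shear: A_b = π·20²/4 = 314.2 mm²; R_n = 372 × 314.2 × 5 × 1 / 1000 = 584.3 kN → 0.75 × 584.3 = 438 kN.
Bearing: edge l_c = 39, r_n = 337 kN; interior l_c = 33, r_n = 285.1 kN; R_n = 337 + 4·285.1 = 1477 kN → 1110 kN.
Block shear: A_gv = 4320, A_nv = 2592, A_nt = 368 mm²; R_n = min(0.6F_uA_nv, 0.6F_yA_gv) + U_bs·F_u·A_nt = 865.4 kN → 649 kN.
Bolt shear governs: 438 kN.

438 kN (bolt shear governs)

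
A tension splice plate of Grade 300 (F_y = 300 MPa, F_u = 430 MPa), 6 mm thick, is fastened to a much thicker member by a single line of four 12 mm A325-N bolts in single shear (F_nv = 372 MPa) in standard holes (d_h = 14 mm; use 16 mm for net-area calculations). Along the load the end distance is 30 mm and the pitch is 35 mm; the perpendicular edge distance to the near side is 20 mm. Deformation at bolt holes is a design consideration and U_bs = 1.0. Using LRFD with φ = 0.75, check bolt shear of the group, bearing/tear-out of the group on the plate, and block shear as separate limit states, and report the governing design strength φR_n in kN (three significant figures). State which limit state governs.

115 kN (block shear governs)

Bolt shear: A_b = π·12²/4 = 113.1 mm²; R_n = 372 × 113.1 × 4 × 1 / 1000 = 168.3 kN → 0.75 × 168.3 = 126 kN.
Bearing: edge l_c = 23, r_n = 71.21 kN; interior l_c = 21, r_n = 65.02 kN; R_n = 71.21 + 3·65.02 = 266.3 kN → 200 kN.
Block shear: A_gv = 810, A_nv = 474, A_nt = 72 mm²; R_n = min(0.6F_uA_nv, 0.6F_yA_gv) + U_bs·F_u·A_nt = 153.3 kN → 115 kN.
Block shear governs: 115 kN.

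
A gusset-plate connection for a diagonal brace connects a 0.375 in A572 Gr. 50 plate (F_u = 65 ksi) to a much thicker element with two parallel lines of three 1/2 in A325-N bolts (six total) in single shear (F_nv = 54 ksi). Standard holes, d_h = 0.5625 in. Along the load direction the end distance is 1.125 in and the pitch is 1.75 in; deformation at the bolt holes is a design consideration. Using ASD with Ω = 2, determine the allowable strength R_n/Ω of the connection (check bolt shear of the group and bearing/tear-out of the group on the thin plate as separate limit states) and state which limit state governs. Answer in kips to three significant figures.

Bolt shear: A_b = π·0.5²/4 = 0.1963 in²; R_n = 54 × 0.1963 × 6 × 1 = 63.62 kips → 63.62 / 2 = 31.8 kips.
Bearing (1.2 l_c t F_u ≤ 2.4 d t F_u): upper limit = 2.4·0.5·0.375·65 = 29.25 kips.
  Edge l_c = 1.125 − 0.5625/2 = 0.8438 → r_n = 24.68 kips; interior l_c = 1.75 − 0.5625 = 1.188 → r_n = 29.25 kips.
  R_n,bearing = 2·24.68 + 4·29.25 = 166.4 kips → 166.4 / 2 = 83.2 kips.
Bolt shear governs: 31.8 kips.

31.8 kips (bolt shear governs)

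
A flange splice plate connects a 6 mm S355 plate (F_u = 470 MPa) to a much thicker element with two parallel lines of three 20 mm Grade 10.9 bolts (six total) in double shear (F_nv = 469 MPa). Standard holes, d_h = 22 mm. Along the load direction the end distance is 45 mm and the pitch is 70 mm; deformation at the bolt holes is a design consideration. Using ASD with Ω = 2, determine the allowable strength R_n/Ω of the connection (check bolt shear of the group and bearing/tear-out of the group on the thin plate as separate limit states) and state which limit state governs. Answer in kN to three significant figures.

Bolt shear: A_b = π·20²/4 = 314.2 mm²; R_n = 469 × 314.2 × 6 × 2 / 1000 = 1768 kN → 1768 / 2 = 884 kN.
Bearing (1.2 l_c t F_u ≤ 2.4 d t F_u): upper limit = 2.4·20·6·470 / 1000 = 135.4 kN.
  Edge l_c = 45 − 22/2 = 34 → r_n = 115.1 kN; interior l_c = 70 − 22 = 48 → r_n = 135.4 kN.
  R_n,bearing = 2·115.1 + 4·135.4 = 771.6 kN → 771.6 / 2 = 386 kN.
Bearing governs: 386 kN.

386 kN (bearing governs)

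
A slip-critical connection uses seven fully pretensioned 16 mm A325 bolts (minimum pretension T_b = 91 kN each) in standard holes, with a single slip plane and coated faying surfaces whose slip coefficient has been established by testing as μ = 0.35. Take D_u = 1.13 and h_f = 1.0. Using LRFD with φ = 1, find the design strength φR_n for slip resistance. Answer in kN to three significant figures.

252 kN

R_n = μ · D_u · h_f · T_b · n_s · n_b = 0.35 × 1.13 × 1.0 × 91 × 1 × 7 = 251.9 kN.
Design strength φR_n = 1 × 251.9 = 252 kN.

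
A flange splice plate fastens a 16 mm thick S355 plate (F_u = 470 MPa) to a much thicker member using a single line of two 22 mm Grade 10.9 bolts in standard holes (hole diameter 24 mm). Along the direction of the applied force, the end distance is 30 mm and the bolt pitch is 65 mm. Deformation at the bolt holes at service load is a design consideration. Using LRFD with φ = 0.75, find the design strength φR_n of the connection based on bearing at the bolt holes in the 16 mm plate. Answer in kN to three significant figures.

Per bolt r_n = 1.2 l_c t F_u ≤ 2.4 d t F_u; upper limit = 2.4 × 22 × 16 × 470 / 1000 = 397.1 kN.
Edge bolt: l_c = 30 − 24/2 = 18 mm → 1.2 × 18 × 16 × 470 / 1000 = 162.4 → r_n = 162.4 kN.
Interior bolts: l_c = 65 − 24 = 41 mm → 1.2 × 41 × 16 × 470 / 1000 = 370 → r_n = 370 kN.
R_n = 1 × 162.4 + 1 × 370 = 532.4 kN.
Design strength φR_n = 0.75 × 532.4 = 399 kN.

399 kN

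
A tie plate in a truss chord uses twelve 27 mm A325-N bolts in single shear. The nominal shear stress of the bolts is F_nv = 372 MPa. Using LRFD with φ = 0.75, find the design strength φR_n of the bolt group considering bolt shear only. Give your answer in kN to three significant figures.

1920 kN

A_b = π × 27² / 4 = 572.6 mm².
R_n = F_nv · A_b · n · n_s = 372 × 572.6 × 12 × 1 / 1000 = 2556 kN.
Design strength φR_n = 0.75 × 2556 = 1920 kN.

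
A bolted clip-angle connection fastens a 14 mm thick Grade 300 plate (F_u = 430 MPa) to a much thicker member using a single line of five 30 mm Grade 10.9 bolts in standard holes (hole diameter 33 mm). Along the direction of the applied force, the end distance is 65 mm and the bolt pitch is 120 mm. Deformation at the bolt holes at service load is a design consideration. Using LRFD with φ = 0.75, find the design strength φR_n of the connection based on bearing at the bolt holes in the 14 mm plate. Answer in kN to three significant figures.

Per bolt r_n = 1.2 l_c t F_u ≤ 2.4 d t F_u; upper limit = 2.4 × 30 × 14 × 430 / 1000 = 433.4 kN.
Edge bolt: l_c = 65 − 33/2 = 48.5 mm → 1.2 × 48.5 × 14 × 430 / 1000 = 350.4 → r_n = 350.4 kN.
Interior bolts: l_c = 120 − 33 = 87 mm → 1.2 × 87 × 14 × 430 / 1000 = 628.5 → r_n = 433.4 kN.
R_n = 1 × 350.4 + 4 × 433.4 = 2084 kN.
Design strength φR_n = 0.75 × 2084 = 1560 kN.

1560 kN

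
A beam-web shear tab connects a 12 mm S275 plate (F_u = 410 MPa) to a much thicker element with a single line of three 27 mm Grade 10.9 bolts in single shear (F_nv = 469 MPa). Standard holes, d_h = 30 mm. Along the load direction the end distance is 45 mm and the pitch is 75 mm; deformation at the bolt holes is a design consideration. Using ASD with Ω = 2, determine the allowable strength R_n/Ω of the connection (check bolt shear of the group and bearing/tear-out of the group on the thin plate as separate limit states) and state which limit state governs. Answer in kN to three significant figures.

Bolt shear: A_b = π·27²/4 = 572.6 mm²; R_n = 469 × 572.6 × 3 × 1 / 1000 = 805.6 kN → 805.6 / 2 = 403 kN.
Bearing (1.2 l_c t F_u ≤ 2.4 d t F_u): upper limit = 2.4·27·12·410 / 1000 = 318.8 kN.
  Edge l_c = 45 − 30/2 = 30 → r_n = 177.1 kN; interior l_c = 75 − 30 = 45 → r_n = 265.7 kN.
  R_n,bearing = 1·177.1 + 2·265.7 = 708.5 kN → 708.5 / 2 = 354 kN.
Bearing governs: 354 kN.

354 kN (bearing governs)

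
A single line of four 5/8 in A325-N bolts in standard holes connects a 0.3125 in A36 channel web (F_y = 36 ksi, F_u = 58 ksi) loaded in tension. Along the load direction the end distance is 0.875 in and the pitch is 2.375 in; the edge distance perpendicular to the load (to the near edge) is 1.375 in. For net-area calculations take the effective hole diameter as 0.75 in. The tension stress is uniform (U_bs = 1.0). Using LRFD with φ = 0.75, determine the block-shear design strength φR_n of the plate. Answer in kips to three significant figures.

Shear plane L_v = 0.875 + 3·2.375 = 8 in; A_gv = 8 × 0.3125 = 2.5 in².
A_nv = (8 − 3.5·0.75) × 0.3125 = 1.68 in².
A_nt = (1.375 − 0.5·0.75) × 0.3125 = 0.3125 in².
0.6 F_u A_nv = 58.45 kips; 0.6 F_y A_gv = 54 kips → shear yielding governs the shear term.
R_n = 54 + 1.0 × 58 × 0.3125 = 72.12 kips.
Design strength φR_n = 0.75 × 72.12 = 54.1 kips.

54.1 kips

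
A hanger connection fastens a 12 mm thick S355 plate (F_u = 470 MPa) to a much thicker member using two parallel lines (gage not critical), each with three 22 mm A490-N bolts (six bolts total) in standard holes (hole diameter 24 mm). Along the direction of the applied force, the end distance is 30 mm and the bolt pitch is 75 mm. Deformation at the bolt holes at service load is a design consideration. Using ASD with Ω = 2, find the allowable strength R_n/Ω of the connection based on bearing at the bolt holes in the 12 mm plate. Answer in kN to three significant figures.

Per bolt r_n = 1.2 l_c t F_u ≤ 2.4 d t F_u; upper limit = 2.4 × 22 × 12 × 470 / 1000 = 297.8 kN.
Edge bolt: l_c = 30 − 24/2 = 18 mm → 1.2 × 18 × 12 × 470 / 1000 = 121.8 → r_n = 121.8 kN.
Interior bolts: l_c = 75 − 24 = 51 mm → 1.2 × 51 × 12 × 470 / 1000 = 345.2 → r_n = 297.8 kN.
R_n = 2 × 121.8 + 4 × 297.8 = 1435 kN.
Allowable strength R_n/Ω = 1435 / 2 = 717 kN.

717 kN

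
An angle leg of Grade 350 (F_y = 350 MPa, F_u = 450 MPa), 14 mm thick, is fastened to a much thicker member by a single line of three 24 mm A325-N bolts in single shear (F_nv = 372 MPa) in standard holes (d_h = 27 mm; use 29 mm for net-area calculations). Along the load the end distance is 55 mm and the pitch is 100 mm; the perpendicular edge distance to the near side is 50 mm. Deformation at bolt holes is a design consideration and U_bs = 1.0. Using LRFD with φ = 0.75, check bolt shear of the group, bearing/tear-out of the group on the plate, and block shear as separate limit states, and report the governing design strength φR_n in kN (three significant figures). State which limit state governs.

379 kN (bolt shear governs)

Bolt shear: A_b = π·24²/4 = 452.4 mm²; R_n = 372 × 452.4 × 3 × 1 / 1000 = 504.9 kN → 0.75 × 504.9 = 379 kN.
Bearing: edge l_c = 41.5, r_n = 313.7 kN; interior l_c = 73, r_n = 362.9 kN; R_n = 313.7 + 2·362.9 = 1039 kN → 780 kN.
Block shear: A_gv = 3570, A_nv = 2555, A_nt = 497 mm²; R_n = min(0.6F_uA_nv, 0.6F_yA_gv) + U_bs·F_u·A_nt = 913.5 kN → 685 kN.
Bolt shear governs: 379 kN.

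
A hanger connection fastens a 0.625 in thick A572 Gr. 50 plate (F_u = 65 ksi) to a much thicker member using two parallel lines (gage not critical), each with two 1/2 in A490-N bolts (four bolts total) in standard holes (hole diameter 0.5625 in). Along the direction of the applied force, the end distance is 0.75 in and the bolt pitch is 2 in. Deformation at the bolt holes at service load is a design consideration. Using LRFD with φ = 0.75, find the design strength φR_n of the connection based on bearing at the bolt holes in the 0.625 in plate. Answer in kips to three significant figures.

107 kips

Per bolt r_n = 1.2 l_c t F_u ≤ 2.4 d t F_u; upper limit = 2.4 × 0.5 × 0.625 × 65 = 48.75 kips.
Edge bolt: l_c = 0.75 − 0.5625/2 = 0.4688 in → 1.2 × 0.4688 × 0.625 × 65 = 22.85 → r_n = 22.85 kips.
Interior bolts: l_c = 2 − 0.5625 = 1.438 in → 1.2 × 1.438 × 0.625 × 65 = 70.08 → r_n = 48.75 kips.
R_n = 2 × 22.85 + 2 × 48.75 = 143.2 kips.
Design strength φR_n = 0.75 × 143.2 = 107 kips.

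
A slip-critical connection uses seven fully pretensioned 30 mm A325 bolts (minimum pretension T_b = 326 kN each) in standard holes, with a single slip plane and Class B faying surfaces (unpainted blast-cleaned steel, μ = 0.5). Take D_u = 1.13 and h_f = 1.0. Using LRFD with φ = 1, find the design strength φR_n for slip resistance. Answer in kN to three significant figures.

1290 kN

R_n = μ · D_u · h_f · T_b · n_s · n_b = 0.5 × 1.13 × 1.0 × 326 × 1 × 7 = 1289 kN.
Design strength φR_n = 1 × 1289 = 1290 kN.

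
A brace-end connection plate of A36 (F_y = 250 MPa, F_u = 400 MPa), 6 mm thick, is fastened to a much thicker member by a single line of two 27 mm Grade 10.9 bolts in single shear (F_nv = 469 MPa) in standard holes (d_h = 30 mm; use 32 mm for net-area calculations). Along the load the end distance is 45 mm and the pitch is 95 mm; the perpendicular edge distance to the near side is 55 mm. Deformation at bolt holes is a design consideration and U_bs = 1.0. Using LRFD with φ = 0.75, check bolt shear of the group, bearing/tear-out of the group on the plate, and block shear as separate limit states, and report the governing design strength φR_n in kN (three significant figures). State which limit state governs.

165 kN (block shear governs)

Bolt shear: A_b = π·27²/4 = 572.6 mm²; R_n = 469 × 572.6 × 2 × 1 / 1000 = 537.1 kN → 0.75 × 537.1 = 403 kN.
Bearing: edge l_c = 30, r_n = 86.4 kN; interior l_c = 65, r_n = 155.5 kN; R_n = 86.4 + 1·155.5 = 241.9 kN → 181 kN.
Block shear: A_gv = 840, A_nv = 552, A_nt = 234 mm²; R_n = min(0.6F_uA_nv, 0.6F_yA_gv) + U_bs·F_u·A_nt = 219.6 kN → 165 kN.
Block shear governs: 165 kN.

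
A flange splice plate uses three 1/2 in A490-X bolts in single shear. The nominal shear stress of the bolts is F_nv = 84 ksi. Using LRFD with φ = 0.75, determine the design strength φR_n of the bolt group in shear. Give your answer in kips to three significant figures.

A_b = π × 0.5² / 4 = 0.1963 in².
R_n = F_nv · A_b · n · n_s = 84 × 0.1963 × 3 × 1 = 49.48 kips.
Design strength φR_n = 0.75 × 49.48 = 37.1 kips.

37.1 kips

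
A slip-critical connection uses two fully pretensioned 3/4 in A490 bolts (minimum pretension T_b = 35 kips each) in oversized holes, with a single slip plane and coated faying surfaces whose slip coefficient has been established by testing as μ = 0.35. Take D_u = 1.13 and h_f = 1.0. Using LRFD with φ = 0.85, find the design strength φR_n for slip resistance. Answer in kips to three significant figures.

R_n = μ · D_u · h_f · T_b · n_s · n_b = 0.35 × 1.13 × 1.0 × 35 × 1 × 2 = 27.68 kips.
Design strength φR_n = 0.85 × 27.68 = 23.5 kips.

23.5 kips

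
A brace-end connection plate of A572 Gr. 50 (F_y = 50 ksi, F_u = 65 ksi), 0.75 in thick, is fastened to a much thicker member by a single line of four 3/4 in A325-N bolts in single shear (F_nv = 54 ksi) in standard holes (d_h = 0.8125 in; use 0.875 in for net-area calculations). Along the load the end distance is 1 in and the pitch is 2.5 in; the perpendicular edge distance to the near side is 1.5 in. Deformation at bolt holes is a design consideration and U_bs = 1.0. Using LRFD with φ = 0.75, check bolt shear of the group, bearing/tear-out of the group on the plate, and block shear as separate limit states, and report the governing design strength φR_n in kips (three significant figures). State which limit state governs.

71.6 kips (bolt shear governs)

Bolt shear: A_b = π·0.75²/4 = 0.4418 in²; R_n = 54 × 0.4418 × 4 × 1 = 95.43 kips → 0.75 × 95.43 = 71.6 kips.
Bearing: edge l_c = 0.5938, r_n = 34.73 kips; interior l_c = 1.688, r_n = 87.75 kips; R_n = 34.73 + 3·87.75 = 298 kips → 223 kips.
Block shear: A_gv = 6.375, A_nv = 4.078, A_nt = 0.7969 in²; R_n = min(0.6F_uA_nv, 0.6F_yA_gv) + U_bs·F_u·A_nt = 210.8 kips → 158 kips.
Bolt shear governs: 71.6 kips.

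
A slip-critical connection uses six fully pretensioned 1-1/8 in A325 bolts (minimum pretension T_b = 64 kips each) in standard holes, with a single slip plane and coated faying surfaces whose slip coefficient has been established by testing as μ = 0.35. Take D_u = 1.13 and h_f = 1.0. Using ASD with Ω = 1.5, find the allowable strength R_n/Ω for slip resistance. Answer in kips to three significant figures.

R_n = μ · D_u · h_f · T_b · n_s · n_b = 0.35 × 1.13 × 1.0 × 64 × 1 × 6 = 151.9 kips.
Allowable strength R_n/Ω = 151.9 / 1.5 = 101 kips.

101 kips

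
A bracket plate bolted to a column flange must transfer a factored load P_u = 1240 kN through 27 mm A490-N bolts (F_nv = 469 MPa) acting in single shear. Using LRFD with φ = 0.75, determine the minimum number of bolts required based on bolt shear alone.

A_b = π·27²/4 = 572.6 mm².
Per-bolt design strength φR_n = 0.75 × 469 × 572.6 × 1 / 1000 = 201.4 kN.
n ≥ 1240 / 201.4 = 6.157 → use 7 bolts.

7 bolts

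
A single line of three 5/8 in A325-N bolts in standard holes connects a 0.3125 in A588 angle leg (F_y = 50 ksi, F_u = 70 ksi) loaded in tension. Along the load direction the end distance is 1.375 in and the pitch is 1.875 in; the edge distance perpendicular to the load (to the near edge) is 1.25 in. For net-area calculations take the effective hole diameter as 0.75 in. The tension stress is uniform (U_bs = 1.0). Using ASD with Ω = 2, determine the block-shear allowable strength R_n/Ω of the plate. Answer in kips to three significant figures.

30.9 kips

Shear plane L_v = 1.375 + 2·1.875 = 5.125 in; A_gv = 5.125 × 0.3125 = 1.602 in².
A_nv = (5.125 − 2.5·0.75) × 0.3125 = 1.016 in².
A_nt = (1.25 − 0.5·0.75) × 0.3125 = 0.2734 in².
0.6 F_u A_nv = 42.66 kips; 0.6 F_y A_gv = 48.05 kips → shear rupture governs the shear term.
R_n = 42.66 + 1.0 × 70 × 0.2734 = 61.8 kips.
Allowable strength R_n/Ω = 61.8 / 2 = 30.9 kips.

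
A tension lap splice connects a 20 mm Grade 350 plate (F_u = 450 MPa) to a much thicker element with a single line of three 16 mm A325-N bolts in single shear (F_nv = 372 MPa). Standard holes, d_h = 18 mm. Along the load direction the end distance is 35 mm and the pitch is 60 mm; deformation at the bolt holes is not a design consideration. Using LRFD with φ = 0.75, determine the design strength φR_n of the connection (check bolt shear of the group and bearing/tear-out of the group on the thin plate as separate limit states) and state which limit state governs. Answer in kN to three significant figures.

168 kN (bolt shear governs)

Bolt shear: A_b = π·16²/4 = 201.1 mm²; R_n = 372 × 201.1 × 3 × 1 / 1000 = 224.4 kN → 0.75 × 224.4 = 168 kN.
Bearing (1.5 l_c t F_u ≤ 3.0 d t F_u): upper limit = 3.0·16·20·450 / 1000 = 432 kN.
  Edge l_c = 35 − 18/2 = 26 → r_n = 351 kN; interior l_c = 60 − 18 = 42 → r_n = 432 kN.
  R_n,bearing = 1·351 + 2·432 = 1215 kN → 0.75 × 1215 = 911 kN.
Bolt shear governs: 168 kN.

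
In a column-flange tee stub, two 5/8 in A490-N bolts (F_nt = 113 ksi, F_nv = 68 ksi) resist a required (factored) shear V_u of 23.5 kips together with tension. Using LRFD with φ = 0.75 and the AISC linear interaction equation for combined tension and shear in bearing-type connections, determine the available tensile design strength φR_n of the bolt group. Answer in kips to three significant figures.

28.6 kips

A_b = π·0.625²/4 = 0.3068 in²; f_rv = 23.5 / (2 × 0.3068) = 38.3 ksi.
F'_nt = 1.3 F_nt − (F_nt / φF_nv) f_rv = 1.3·113 − (113/(0.75·68))·38.3 = 62.04 ksi, capped at F_nt → F'_nt = 62.04 ksi.
R_n = F'_nt · A_b · n = 62.04 × 0.3068 × 2 = 38.07 kips.
Design strength φR_n = 0.75 × 38.07 = 28.6 kips.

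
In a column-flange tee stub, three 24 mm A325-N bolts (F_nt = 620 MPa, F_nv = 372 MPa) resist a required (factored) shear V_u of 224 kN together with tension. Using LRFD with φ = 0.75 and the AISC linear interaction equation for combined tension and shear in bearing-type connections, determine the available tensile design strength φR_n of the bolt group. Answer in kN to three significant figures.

A_b = π·24²/4 = 452.4 mm²; f_rv = 224 × 1000 / (3 × 452.4) = 165 MPa.
F'_nt = 1.3 F_nt − (F_nt / φF_nv) f_rv = 1.3·620 − (620/(0.75·372))·165 = 439.2 MPa, capped at F_nt → F'_nt = 439.2 MPa.
R_n = F'_nt · A_b · n = 439.2 × 452.4 × 3 / 1000 = 596.1 kN.
Design strength φR_n = 0.75 × 596.1 = 447 kN.

447 kN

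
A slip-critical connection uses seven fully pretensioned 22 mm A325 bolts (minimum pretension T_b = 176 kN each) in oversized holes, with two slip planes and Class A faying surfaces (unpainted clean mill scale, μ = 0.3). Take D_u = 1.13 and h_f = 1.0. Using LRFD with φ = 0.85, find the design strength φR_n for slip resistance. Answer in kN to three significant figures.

R_n = μ · D_u · h_f · T_b · n_s · n_b = 0.3 × 1.13 × 1.0 × 176 × 2 × 7 = 835.3 kN.
Design strength φR_n = 0.85 × 835.3 = 710 kN.

710 kN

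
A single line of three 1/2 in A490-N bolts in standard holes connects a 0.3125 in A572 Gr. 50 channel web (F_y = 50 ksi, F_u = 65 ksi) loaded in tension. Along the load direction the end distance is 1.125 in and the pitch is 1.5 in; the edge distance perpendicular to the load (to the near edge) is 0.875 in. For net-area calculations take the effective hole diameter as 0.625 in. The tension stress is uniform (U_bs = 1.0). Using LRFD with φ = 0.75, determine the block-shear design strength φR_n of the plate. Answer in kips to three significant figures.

32 kips

Shear plane L_v = 1.125 + 2·1.5 = 4.125 in; A_gv = 4.125 × 0.3125 = 1.289 in².
A_nv = (4.125 − 2.5·0.625) × 0.3125 = 0.8008 in².
A_nt = (0.875 − 0.5·0.625) × 0.3125 = 0.1758 in².
0.6 F_u A_nv = 31.23 kips; 0.6 F_y A_gv = 38.67 kips → shear rupture governs the shear term.
R_n = 31.23 + 1.0 × 65 × 0.1758 = 42.66 kips.
Design strength φR_n = 0.75 × 42.66 = 32 kips.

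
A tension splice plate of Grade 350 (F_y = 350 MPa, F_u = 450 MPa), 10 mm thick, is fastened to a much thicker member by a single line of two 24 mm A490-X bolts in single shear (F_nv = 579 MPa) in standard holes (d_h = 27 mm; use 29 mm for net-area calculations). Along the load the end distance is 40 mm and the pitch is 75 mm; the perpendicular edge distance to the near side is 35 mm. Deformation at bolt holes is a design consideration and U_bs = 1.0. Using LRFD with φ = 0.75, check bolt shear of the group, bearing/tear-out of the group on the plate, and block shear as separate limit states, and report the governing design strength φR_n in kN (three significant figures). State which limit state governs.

214 kN (block shear governs)

Bolt shear: A_b = π·24²/4 = 452.4 mm²; R_n = 579 × 452.4 × 2 × 1 / 1000 = 523.9 kN → 0.75 × 523.9 = 393 kN.
Bearing: edge l_c = 26.5, r_n = 143.1 kN; interior l_c = 48, r_n = 259.2 kN; R_n = 143.1 + 1·259.2 = 402.3 kN → 302 kN.
Block shear: A_gv = 1150, A_nv = 715, A_nt = 205 mm²; R_n = min(0.6F_uA_nv, 0.6F_yA_gv) + U_bs·F_u·A_nt = 285.3 kN → 214 kN.
Block shear governs: 214 kN.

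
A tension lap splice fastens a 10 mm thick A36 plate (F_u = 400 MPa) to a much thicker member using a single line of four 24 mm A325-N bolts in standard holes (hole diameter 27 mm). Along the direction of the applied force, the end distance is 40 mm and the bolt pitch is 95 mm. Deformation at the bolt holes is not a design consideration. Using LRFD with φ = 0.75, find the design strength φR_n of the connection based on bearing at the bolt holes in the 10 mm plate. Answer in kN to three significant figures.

767 kN

Per bolt r_n = 1.5 l_c t F_u ≤ 3.0 d t F_u; upper limit = 3.0 × 24 × 10 × 400 / 1000 = 288 kN.
Edge bolt: l_c = 40 − 27/2 = 26.5 mm → 1.5 × 26.5 × 10 × 400 / 1000 = 159 → r_n = 159 kN.
Interior bolts: l_c = 95 − 27 = 68 mm → 1.5 × 68 × 10 × 400 / 1000 = 408 → r_n = 288 kN.
R_n = 1 × 159 + 3 × 288 = 1023 kN.
Design strength φR_n = 0.75 × 1023 = 767 kN.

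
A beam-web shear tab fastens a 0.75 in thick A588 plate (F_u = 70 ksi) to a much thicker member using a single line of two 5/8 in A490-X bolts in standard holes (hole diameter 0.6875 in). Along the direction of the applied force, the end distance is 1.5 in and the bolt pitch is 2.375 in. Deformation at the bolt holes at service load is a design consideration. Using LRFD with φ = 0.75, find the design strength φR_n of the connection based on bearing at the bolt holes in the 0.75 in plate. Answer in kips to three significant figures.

114 kips

Per bolt r_n = 1.2 l_c t F_u ≤ 2.4 d t F_u; upper limit = 2.4 × 0.625 × 0.75 × 70 = 78.75 kips.
Edge bolt: l_c = 1.5 − 0.6875/2 = 1.156 in → 1.2 × 1.156 × 0.75 × 70 = 72.84 → r_n = 72.84 kips.
Interior bolts: l_c = 2.375 − 0.6875 = 1.688 in → 1.2 × 1.688 × 0.75 × 70 = 106.3 → r_n = 78.75 kips.
R_n = 1 × 72.84 + 1 × 78.75 = 151.6 kips.
Design strength φR_n = 0.75 × 151.6 = 114 kips.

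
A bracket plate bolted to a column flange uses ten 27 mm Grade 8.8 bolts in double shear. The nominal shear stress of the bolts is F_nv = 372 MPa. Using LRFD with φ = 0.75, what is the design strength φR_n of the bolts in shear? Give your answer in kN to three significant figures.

A_b = π × 27² / 4 = 572.6 mm².
R_n = F_nv · A_b · n · n_s = 372 × 572.6 × 10 × 2 / 1000 = 4260 kN.
Design strength φR_n = 0.75 × 4260 = 3190 kN.

3190 kN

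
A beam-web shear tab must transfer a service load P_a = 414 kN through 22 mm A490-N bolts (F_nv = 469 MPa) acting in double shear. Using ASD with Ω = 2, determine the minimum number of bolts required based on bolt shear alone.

A_b = π·22²/4 = 380.1 mm².
Per-bolt allowable strength R_n/Ω = 469 × 380.1 × 2 / 1000 / 2 = 178.3 kN.
n ≥ 414 / 178.3 = 2.322 → use 3 bolts.

3 bolts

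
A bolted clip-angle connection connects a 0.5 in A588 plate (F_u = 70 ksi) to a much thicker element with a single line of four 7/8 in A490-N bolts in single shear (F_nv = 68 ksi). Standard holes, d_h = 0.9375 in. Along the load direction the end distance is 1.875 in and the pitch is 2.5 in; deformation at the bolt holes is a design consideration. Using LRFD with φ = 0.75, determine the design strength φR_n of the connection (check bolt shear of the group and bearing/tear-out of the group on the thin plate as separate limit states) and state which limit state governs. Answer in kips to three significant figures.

123 kips (bolt shear governs)

Bolt shear: A_b = π·0.875²/4 = 0.6013 in²; R_n = 68 × 0.6013 × 4 × 1 = 163.6 kips → 0.75 × 163.6 = 123 kips.
Bearing (1.2 l_c t F_u ≤ 2.4 d t F_u): upper limit = 2.4·0.875·0.5·70 = 73.5 kips.
  Edge l_c = 1.875 − 0.9375/2 = 1.406 → r_n = 59.06 kips; interior l_c = 2.5 − 0.9375 = 1.562 → r_n = 65.62 kips.
  R_n,bearing = 1·59.06 + 3·65.62 = 255.9 kips → 0.75 × 255.9 = 192 kips.
Bolt shear governs: 123 kips.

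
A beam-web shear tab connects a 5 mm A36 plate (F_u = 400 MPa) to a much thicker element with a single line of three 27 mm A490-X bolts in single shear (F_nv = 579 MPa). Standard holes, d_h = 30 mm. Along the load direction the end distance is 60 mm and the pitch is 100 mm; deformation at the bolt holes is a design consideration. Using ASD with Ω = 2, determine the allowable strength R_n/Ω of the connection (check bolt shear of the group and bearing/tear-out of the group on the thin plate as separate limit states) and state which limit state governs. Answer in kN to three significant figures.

184 kN (bearing governs)

Bolt shear: A_b = π·27²/4 = 572.6 mm²; R_n = 579 × 572.6 × 3 × 1 / 1000 = 994.5 kN → 994.5 / 2 = 497 kN.
Bearing (1.2 l_c t F_u ≤ 2.4 d t F_u): upper limit = 2.4·27·5·400 / 1000 = 129.6 kN.
  Edge l_c = 60 − 30/2 = 45 → r_n = 108 kN; interior l_c = 100 − 30 = 70 → r_n = 129.6 kN.
  R_n,bearing = 1·108 + 2·129.6 = 367.2 kN → 367.2 / 2 = 184 kN.
Bearing governs: 184 kN.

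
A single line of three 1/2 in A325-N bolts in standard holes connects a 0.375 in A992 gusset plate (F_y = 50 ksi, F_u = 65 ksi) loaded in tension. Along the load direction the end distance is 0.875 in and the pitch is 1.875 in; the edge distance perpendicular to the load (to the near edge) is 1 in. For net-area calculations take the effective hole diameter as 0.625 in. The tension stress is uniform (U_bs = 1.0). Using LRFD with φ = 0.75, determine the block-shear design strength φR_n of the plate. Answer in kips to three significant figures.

46.2 kips

Shear plane L_v = 0.875 + 2·1.875 = 4.625 in; A_gv = 4.625 × 0.375 = 1.734 in².
A_nv = (4.625 − 2.5·0.625) × 0.375 = 1.148 in².
A_nt = (1 − 0.5·0.625) × 0.375 = 0.2578 in².
0.6 F_u A_nv = 44.79 kips; 0.6 F_y A_gv = 52.03 kips → shear rupture governs the shear term.
R_n = 44.79 + 1.0 × 65 × 0.2578 = 61.55 kips.
Design strength φR_n = 0.75 × 61.55 = 46.2 kips.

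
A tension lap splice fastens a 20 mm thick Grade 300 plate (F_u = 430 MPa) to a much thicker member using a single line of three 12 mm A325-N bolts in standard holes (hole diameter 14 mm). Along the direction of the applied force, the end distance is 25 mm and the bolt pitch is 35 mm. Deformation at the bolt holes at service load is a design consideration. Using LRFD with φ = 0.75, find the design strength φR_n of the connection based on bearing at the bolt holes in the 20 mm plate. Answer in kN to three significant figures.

464 kN

Per bolt r_n = 1.2 l_c t F_u ≤ 2.4 d t F_u; upper limit = 2.4 × 12 × 20 × 430 / 1000 = 247.7 kN.
Edge bolt: l_c = 25 − 14/2 = 18 mm → 1.2 × 18 × 20 × 430 / 1000 = 185.8 → r_n = 185.8 kN.
Interior bolts: l_c = 35 − 14 = 21 mm → 1.2 × 21 × 20 × 430 / 1000 = 216.7 → r_n = 216.7 kN.
R_n = 1 × 185.8 + 2 × 216.7 = 619.2 kN.
Design strength φR_n = 0.75 × 619.2 = 464 kN.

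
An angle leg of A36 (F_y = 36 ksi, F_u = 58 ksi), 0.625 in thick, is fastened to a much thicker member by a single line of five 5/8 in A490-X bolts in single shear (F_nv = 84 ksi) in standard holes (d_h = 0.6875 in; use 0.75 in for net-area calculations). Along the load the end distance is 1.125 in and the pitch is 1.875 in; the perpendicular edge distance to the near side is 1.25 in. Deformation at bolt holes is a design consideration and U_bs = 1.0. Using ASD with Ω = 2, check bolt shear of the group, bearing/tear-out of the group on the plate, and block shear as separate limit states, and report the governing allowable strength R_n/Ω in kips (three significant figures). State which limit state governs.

Bolt shear: A_b = π·0.625²/4 = 0.3068 in²; R_n = 84 × 0.3068 × 5 × 1 = 128.9 kips → 128.9 / 2 = 64.4 kips.
Bearing: edge l_c = 0.7812, r_n = 33.98 kips; interior l_c = 1.188, r_n = 51.66 kips; R_n = 33.98 + 4·51.66 = 240.6 kips → 120 kips.
Block shear: A_gv = 5.391, A_nv = 3.281, A_nt = 0.5469 in²; R_n = min(0.6F_uA_nv, 0.6F_yA_gv) + U_bs·F_u·A_nt = 145.9 kips → 73 kips.
Bolt shear governs: 64.4 kips.

64.4 kips (bolt shear governs)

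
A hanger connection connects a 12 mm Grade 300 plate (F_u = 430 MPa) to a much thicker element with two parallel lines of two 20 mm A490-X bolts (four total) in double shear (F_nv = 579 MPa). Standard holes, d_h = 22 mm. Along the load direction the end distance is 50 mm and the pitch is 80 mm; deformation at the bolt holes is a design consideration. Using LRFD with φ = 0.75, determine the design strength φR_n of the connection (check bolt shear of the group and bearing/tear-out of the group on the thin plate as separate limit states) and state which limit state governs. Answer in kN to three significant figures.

Bolt shear: A_b = π·20²/4 = 314.2 mm²; R_n = 579 × 314.2 × 4 × 2 / 1000 = 1455 kN → 0.75 × 1455 = 1090 kN.
Bearing (1.2 l_c t F_u ≤ 2.4 d t F_u): upper limit = 2.4·20·12·430 / 1000 = 247.7 kN.
  Edge l_c = 50 − 22/2 = 39 → r_n = 241.5 kN; interior l_c = 80 − 22 = 58 → r_n = 247.7 kN.
  R_n,bearing = 2·241.5 + 2·247.7 = 978.3 kN → 0.75 × 978.3 = 734 kN.
Bearing governs: 734 kN.

734 kN (bearing governs)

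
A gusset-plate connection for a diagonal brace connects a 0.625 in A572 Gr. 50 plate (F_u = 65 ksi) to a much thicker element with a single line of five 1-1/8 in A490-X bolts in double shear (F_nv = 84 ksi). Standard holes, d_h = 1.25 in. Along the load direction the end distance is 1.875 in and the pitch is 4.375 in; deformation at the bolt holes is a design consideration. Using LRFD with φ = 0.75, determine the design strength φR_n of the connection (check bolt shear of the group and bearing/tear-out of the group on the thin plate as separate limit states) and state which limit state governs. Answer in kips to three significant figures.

375 kips (bearing governs)

Bolt shear: A_b = π·1.125²/4 = 0.994 in²; R_n = 84 × 0.994 × 5 × 2 = 835 kips → 0.75 × 835 = 626 kips.
Bearing (1.2 l_c t F_u ≤ 2.4 d t F_u): upper limit = 2.4·1.125·0.625·65 = 109.7 kips.
  Edge l_c = 1.875 − 1.25/2 = 1.25 → r_n = 60.94 kips; interior l_c = 4.375 − 1.25 = 3.125 → r_n = 109.7 kips.
  R_n,bearing = 1·60.94 + 4·109.7 = 499.7 kips → 0.75 × 499.7 = 375 kips.
Bearing governs: 375 kips.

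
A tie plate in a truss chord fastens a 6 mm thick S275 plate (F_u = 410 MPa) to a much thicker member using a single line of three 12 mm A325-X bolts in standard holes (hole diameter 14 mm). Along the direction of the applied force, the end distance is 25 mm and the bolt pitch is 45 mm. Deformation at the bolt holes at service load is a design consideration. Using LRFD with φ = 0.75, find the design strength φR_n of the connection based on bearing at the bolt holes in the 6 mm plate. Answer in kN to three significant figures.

146 kN

Per bolt r_n = 1.2 l_c t F_u ≤ 2.4 d t F_u; upper limit = 2.4 × 12 × 6 × 410 / 1000 = 70.85 kN.
Edge bolt: l_c = 25 − 14/2 = 18 mm → 1.2 × 18 × 6 × 410 / 1000 = 53.14 → r_n = 53.14 kN.
Interior bolts: l_c = 45 − 14 = 31 mm → 1.2 × 31 × 6 × 410 / 1000 = 91.51 → r_n = 70.85 kN.
R_n = 1 × 53.14 + 2 × 70.85 = 194.8 kN.
Design strength φR_n = 0.75 × 194.8 = 146 kN.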